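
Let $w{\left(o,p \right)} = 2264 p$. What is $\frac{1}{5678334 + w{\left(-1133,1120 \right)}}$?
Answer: $\frac{1}{8214014} \approx 1.2174 \cdot 10^{-7}$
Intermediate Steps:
$\frac{1}{5678334 + w{\left(-1133,1120 \right)}} = \frac{1}{5678334 + 2264 \cdot 1120} = \frac{1}{5678334 + 2535680} = \frac{1}{8214014}$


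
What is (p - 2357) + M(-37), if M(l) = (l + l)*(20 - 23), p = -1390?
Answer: -3525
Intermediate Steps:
M(l) = -6*l (M(l) = (2*l)*(-3) = -6*l)
(p - 2357) + M(-37) = (-1390 - 2357) - 6*(-37) = -3747 + 222 = -3525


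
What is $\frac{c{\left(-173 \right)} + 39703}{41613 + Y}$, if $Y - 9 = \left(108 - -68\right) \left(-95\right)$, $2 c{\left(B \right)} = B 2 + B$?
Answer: $\frac{78887}{49804} \approx 1.5839$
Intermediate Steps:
$c{\left(B \right)} = \frac{3 B}{2}$ ($c{\left(B \right)} = \frac{B 2 + B}{2} = \frac{2 B + B}{2} = \frac{3 B}{2}$)
$Y = -16711$ ($Y = 9 + \left(108 - -68\right) \left(-95\right) = 9 + \left(108 + 68\right) \left(-95\right) = 9 + 176 \left(-95\right) = 9 - 16720 = -16711$)
$\frac{c{\left(-173 \right)} + 39703}{41613 + Y} = \frac{\frac{3}{2} \left(-173\right) + 39703}{41613 - 16711} = \frac{- \frac{519}{2} + 39703}{24902} = \frac{78887}{2} \cdot \frac{1}{24902} = \frac{78887}{49804}$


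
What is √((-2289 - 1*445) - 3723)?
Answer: I*√6457 ≈ 80.355*I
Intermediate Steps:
√((-2289 - 1*445) - 3723) = √((-2289 - 445) - 3723) = √(-2734 - 3723) = √(-6457) = I*√6457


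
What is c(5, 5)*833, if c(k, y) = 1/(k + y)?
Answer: 833/10 ≈ 83.300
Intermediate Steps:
c(5, 5)*833 = 833/(5 + 5) = 833/10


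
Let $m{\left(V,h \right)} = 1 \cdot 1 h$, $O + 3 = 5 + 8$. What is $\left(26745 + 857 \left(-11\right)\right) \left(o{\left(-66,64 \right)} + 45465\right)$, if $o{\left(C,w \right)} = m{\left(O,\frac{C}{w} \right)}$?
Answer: $\frac{12597520173}{16} \approx 7.8735 \cdot 10^{8}$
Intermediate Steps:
$O = 10$ ($O = -3 + \left(5 + 8\right) = -3 + 13 = 10$)
$m{\left(V,h \right)} = h$ ($m{\left(V,h \right)} = 1 h = h$)
$o{\left(C,w \right)} = \frac{C}{w}$
$\left(26745 + 857 \left(-11\right)\right) \left(o{\left(-66,64 \right)} + 45465\right) = \left(26745 + 857 \left(-11\right)\right) \left(- \frac{66}{64} + 45465\right) = \left(26745 - 9427\right) \left(\left(-66\right) \frac{1}{64} + 45465\right) = 17318 \left(- \frac{33}{32} + 45465\right) = 17318 \cdot \frac{1454847}{32} = \frac{12597520173}{16}$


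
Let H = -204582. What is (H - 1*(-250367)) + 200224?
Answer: 246009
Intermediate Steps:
(H - 1*(-250367)) + 200224 = (-204582 - 1*(-250367)) + 200224 = (-204582 + 250367) + 200224 = 45785 + 200224 = 246009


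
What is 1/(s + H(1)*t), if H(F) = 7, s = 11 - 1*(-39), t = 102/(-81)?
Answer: 27/1112 ≈ 0.024281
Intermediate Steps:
t = -34/27 (t = 102*(-1/81) = -34/27 ≈ -1.2593)
s = 50 (s = 11 + 39 = 50)
1/(s + H(1)*t) = 1/(50 + 7*(-34/27)) = 1/(50 - 238/27) = 1/(1112/27) = 27/1112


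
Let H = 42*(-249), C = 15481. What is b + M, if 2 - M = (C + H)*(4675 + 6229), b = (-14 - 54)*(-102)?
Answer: -54763854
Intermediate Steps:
H = -10458
b = 6936 (b = -68*(-102) = 6936)
M = -54770790 (M = 2 - (15481 - 10458)*(4675 + 6229) = 2 - 5023*10904 = 2 - 1*54770792 = 2 - 54770792 = -54770790)
b + M = 6936 - 54770790 = -54763854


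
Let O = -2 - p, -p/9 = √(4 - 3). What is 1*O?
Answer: 7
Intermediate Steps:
p = -9 (p = -9*√(4 - 3) = -9*√1 = -9*1 = -9)
O = 7 (O = -2 - 1*(-9) = -2 + 9 = 7)
1*O = 1*7 = 7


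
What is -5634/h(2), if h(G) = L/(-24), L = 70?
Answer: 67608/35 ≈ 1931.7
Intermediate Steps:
h(G) = -35/12 (h(G) = 70/(-24) = 70*(-1/24) = -35/12)
-5634/h(2) = -5634/(-35/12) = -5634*(-12/35) = 67608/35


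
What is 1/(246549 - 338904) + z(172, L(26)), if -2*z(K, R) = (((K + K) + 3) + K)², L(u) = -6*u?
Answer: -24876835157/184710 ≈ -1.3468e+5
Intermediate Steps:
z(K, R) = -(3 + 3*K)²/2 (z(K, R) = -(((K + K) + 3) + K)²/2 = -((2*K + 3) + K)²/2 = -((3 + 2*K) + K)²/2 = -(3 + 3*K)²/2)
1/(246549 - 338904) + z(172, L(26)) = 1/(246549 - 338904) - 9*(1 + 172)²/2 = 1/(-92355) - 9/2*173² = -1/92355 - 9/2*29929 = -1/92355 - 269361/2 = -24876835157/184710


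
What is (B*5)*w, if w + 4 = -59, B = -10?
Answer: 3150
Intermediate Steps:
w = -63 (w = -4 - 59 = -63)
(B*5)*w = -10*5*(-63) = -50*(-63) = 3150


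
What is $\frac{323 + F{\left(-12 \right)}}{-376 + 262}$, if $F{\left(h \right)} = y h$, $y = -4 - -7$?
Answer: $- \frac{287}{114} \approx -2.5175$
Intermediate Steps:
$y = 3$ ($y = -4 + 7 = 3$)
$F{\left(h \right)} = 3 h$
$\frac{323 + F{\left(-12 \right)}}{-376 + 262} = \frac{323 + 3 \left(-12\right)}{-376 + 262} = \frac{323 - 36}{-114} = 287 \left(- \frac{1}{114}\right) = - \frac{287}{114}$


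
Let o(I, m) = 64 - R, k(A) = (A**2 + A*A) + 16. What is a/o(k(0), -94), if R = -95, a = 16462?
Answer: 16462/159 ≈ 103.53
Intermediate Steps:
k(A) = 16 + 2*A**2 (k(A) = (A**2 + A**2) + 16 = 2*A**2 + 16 = 16 + 2*A**2)
o(I, m) = 159 (o(I, m) = 64 - 1*(-95) = 64 + 95 = 159)
a/o(k(0), -94) = 16462/159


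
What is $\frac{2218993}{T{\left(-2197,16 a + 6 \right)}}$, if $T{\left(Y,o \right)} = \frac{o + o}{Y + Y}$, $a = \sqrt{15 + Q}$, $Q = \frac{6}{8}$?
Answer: $\frac{4875127621}{666} - \frac{9750255242 \sqrt{7}}{333} \approx -7.0148 \cdot 10^{7}$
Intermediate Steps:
$Q = \frac{3}{4}$ ($Q = 6 \cdot \frac{1}{8} = \frac{3}{4} \approx 0.75$)
$a = \frac{3 \sqrt{7}}{2}$ ($a = \sqrt{15 + \frac{3}{4}} = \sqrt{\frac{63}{4}} = \frac{3 \sqrt{7}}{2} \approx 3.9686$)
$T{\left(Y,o \right)} = \frac{o}{Y}$ ($T{\left(Y,o \right)} = \frac{2 o}{2 Y} = 2 o \frac{1}{2 Y} = \frac{o}{Y}$)
$\frac{2218993}{T{\left(-2197,16 a + 6 \right)}} = \frac{2218993}{\left(16 \frac{3 \sqrt{7}}{2} + 6\right) \frac{1}{-2197}} = \frac{2218993}{\left(24 \sqrt{7} + 6\right) \left(- \frac{1}{2197}\right)} = \frac{2218993}{\left(6 + 24 \sqrt{7}\right) \left(- \frac{1}{2197}\right)} = \frac{2218993}{- \frac{6}{2197} - \frac{24 \sqrt{7}}{2197}}$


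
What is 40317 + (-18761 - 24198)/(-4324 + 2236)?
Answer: 84224855/2088 ≈ 40338.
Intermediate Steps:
40317 + (-18761 - 24198)/(-4324 + 2236) = 40317 - 42959/(-2088) = 40317 - 42959*(-1/2088) = 40317 + 42959/2088 = 84224855/2088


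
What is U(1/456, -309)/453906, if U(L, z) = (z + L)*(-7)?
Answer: 986321/206981136 ≈ 0.0047653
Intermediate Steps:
U(L, z) = -7*L - 7*z (U(L, z) = (L + z)*(-7) = -7*L - 7*z)
U(1/456, -309)/453906 = (-7/456 - 7*(-309))/453906 = (-7*1/456 + 2163)*(1/453906) = (-7/456 + 2163)*(1/453906) = (986321/456)*(1/453906) = 986321/206981136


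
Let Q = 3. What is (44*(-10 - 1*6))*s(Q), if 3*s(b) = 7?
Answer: -4928/3 ≈ -1642.7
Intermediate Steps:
s(b) = 7/3 (s(b) = (⅓)*7 = 7/3)
(44*(-10 - 1*6))*s(Q) = (44*(-10 - 1*6))*(7/3) = (44*(-10 - 6))*(7/3) = (44*(-16))*(7/3) = -704*7/3 = -4928/3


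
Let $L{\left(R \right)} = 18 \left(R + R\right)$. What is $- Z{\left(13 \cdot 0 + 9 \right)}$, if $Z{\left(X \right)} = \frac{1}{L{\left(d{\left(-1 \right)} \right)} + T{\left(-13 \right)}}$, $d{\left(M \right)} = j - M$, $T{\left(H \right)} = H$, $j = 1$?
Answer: $- \frac{1}{59} \approx -0.016949$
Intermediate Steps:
$d{\left(M \right)} = 1 - M$
$L{\left(R \right)} = 36 R$ ($L{\left(R \right)} = 18 \cdot 2 R = 36 R$)
$Z{\left(X \right)} = \frac{1}{59}$ ($Z{\left(X \right)} = \frac{1}{36 \left(1 - -1\right) - 13} = \frac{1}{36 \left(1 + 1\right) - 13} = \frac{1}{36 \cdot 2 - 13} = \frac{1}{72 - 13} = \frac{1}{59}$)
$- Z{\left(13 \cdot 0 + 9 \right)} = \left(-1\right) \frac{1}{59} = - \frac{1}{59}$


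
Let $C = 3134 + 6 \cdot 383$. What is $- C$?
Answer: $-5432$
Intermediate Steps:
$C = 5432$ ($C = 3134 + 2298 = 5432$)
$- C = \left(-1\right) 5432 = -5432$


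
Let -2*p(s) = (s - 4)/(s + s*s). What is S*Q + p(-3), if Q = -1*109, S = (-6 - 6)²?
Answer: -188345/12 ≈ -15695.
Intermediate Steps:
S = 144 (S = (-12)² = 144)
Q = -109
p(s) = -(-4 + s)/(2*(s + s²)) (p(s) = -(s - 4)/(2*(s + s*s)) = -(-4 + s)/(2*(s + s²)))
S*Q + p(-3) = 144*(-109) + (½)*(4 - 1*(-3))/(-3*(1 - 3)) = -15696 + (½)*(-⅓)*(4 + 3)/(-2) = -15696 + (½)*(-⅓)*(-½)*7 = -15696 + 7/12 = -188345/12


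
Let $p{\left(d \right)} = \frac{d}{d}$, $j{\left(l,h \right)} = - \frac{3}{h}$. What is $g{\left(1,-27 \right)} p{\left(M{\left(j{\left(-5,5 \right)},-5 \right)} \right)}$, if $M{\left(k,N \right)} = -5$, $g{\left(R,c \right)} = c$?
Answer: $-27$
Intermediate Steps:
$p{\left(d \right)} = 1$
$g{\left(1,-27 \right)} p{\left(M{\left(j{\left(-5,5 \right)},-5 \right)} \right)} = \left(-27\right) 1 = -27$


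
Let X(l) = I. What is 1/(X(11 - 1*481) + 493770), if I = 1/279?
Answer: 279/137761831 ≈ 2.0252e-6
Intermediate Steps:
I = 1/279 ≈ 0.0035842
X(l) = 1/279
1/(X(11 - 1*481) + 493770) = 1/(1/279 + 493770) = 1/(137761831/279) = 279/137761831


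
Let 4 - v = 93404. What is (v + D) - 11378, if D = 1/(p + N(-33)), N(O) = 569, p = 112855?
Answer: -11884339871/113424 ≈ -1.0478e+5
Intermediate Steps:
v = -93400 (v = 4 - 1*93404 = 4 - 93404 = -93400)
D = 1/113424 (D = 1/(112855 + 569) = 1/113424 ≈ 8.8165e-6)
(v + D) - 11378 = (-93400 + 1/113424) - 11378 = -10593801599/113424 - 11378 = -11884339871/113424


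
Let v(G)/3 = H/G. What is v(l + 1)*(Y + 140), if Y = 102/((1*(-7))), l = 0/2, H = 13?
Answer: 34242/7 ≈ 4891.7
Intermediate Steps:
l = 0 (l = 0*(½) = 0)
Y = -102/7 (Y = 102/(-7) = 102*(-⅐) = -102/7 ≈ -14.571)
v(G) = 39/G (v(G) = 3*(13/G) = 39/G)
v(l + 1)*(Y + 140) = (39/(0 + 1))*(-102/7 + 140) = (39/1)*(878/7) = (39*1)*(878/7) = 39*(878/7) = 34242/7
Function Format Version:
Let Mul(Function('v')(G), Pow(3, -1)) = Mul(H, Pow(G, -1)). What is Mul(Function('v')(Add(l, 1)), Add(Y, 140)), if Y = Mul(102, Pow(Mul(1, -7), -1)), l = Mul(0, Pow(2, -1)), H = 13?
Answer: Rational(34242, 7) ≈ 4891.7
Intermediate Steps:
l = 0 (l = Mul(0, Rational(1, 2)) = 0)
Y = Rational(-102, 7) (Y = Mul(102, Pow(-7, -1)) = Mul(102, Rational(-1, 7)) = Rational(-102, 7) ≈ -14.571)
Function('v')(G) = Mul(39, Pow(G, -1)) (Function('v')(G) = Mul(3, Mul(13, Pow(G, -1))) = Mul(39, Pow(G, -1)))
Mul(Function('v')(Add(l, 1)), Add(Y, 140)) = Mul(Mul(39, Pow(Add(0, 1), -1)), Add(Rational(-102, 7), 140)) = Mul(Mul(39, Pow(1, -1)), Rational(878, 7)) = Mul(Mul(39, 1), Rational(878, 7)) = Mul(39, Rational(878, 7)) = Rational(34242, 7)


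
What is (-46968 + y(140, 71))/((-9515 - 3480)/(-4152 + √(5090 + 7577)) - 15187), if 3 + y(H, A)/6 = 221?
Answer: 1990501609875190/661925393375953 + 98891950*√12667/661925393375953 ≈ 3.0072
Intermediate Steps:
y(H, A) = 1308 (y(H, A) = -18 + 6*221 = -18 + 1326 = 1308)
(-46968 + y(140, 71))/((-9515 - 3480)/(-4152 + √(5090 + 7577)) - 15187) = (-46968 + 1308)/((-9515 - 3480)/(-4152 + √(5090 + 7577)) - 15187) = -45660/(-12995/(-4152 + √12667) - 15187) = -45660/(-15187 - 12995/(-4152 + √12667))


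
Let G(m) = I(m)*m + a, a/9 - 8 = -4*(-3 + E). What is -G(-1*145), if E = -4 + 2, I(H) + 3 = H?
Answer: -21712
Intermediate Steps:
I(H) = -3 + H
E = -2
a = 252 (a = 72 + 9*(-4*(-3 - 2)) = 72 + 9*(-4*(-5)) = 72 + 9*20 = 72 + 180 = 252)
G(m) = 252 + m*(-3 + m) (G(m) = (-3 + m)*m + 252 = m*(-3 + m) + 252 = 252 + m*(-3 + m))
-G(-1*145) = -(252 + (-1*145)*(-3 - 1*145)) = -(252 - 145*(-3 - 145)) = -(252 - 145*(-148)) = -(252 + 21460) = -1*21712 = -21712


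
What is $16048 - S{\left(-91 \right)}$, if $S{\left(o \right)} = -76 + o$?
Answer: $16215$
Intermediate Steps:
$16048 - S{\left(-91 \right)} = 16048 - \left(-76 - 91\right) = 16048 - -167 = 16048 + 167 = 16215$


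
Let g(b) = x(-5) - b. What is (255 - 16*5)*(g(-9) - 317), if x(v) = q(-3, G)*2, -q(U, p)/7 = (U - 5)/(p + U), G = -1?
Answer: -58800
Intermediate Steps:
q(U, p) = -7*(-5 + U)/(U + p) (q(U, p) = -7*(U - 5)/(p + U) = -7*(-5 + U)/(U + p))
x(v) = -28 (x(v) = (7*(5 - 1*(-3))/(-3 - 1))*2 = (7*(5 + 3)/(-4))*2 = (7*(-¼)*8)*2 = -14*2 = -28)
g(b) = -28 - b
(255 - 16*5)*(g(-9) - 317) = (255 - 16*5)*((-28 - 1*(-9)) - 317) = (255 - 80)*((-28 + 9) - 317) = 175*(-19 - 317) = 175*(-336) = -58800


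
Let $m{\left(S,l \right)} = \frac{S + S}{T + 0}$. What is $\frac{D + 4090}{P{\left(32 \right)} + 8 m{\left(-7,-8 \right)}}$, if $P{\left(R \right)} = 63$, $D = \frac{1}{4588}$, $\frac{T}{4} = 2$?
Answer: $\frac{2680703}{32116} \approx 83.469$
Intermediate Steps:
$T = 8$ ($T = 4 \cdot 2 = 8$)
$m{\left(S,l \right)} = \frac{S}{4}$ ($m{\left(S,l \right)} = \frac{S + S}{8 + 0} = \frac{2 S}{8} = 2 S \frac{1}{8} = \frac{S}{4}$)
$D = \frac{1}{4588} \approx 0.00021796$
$\frac{D + 4090}{P{\left(32 \right)} + 8 m{\left(-7,-8 \right)}} = \frac{\frac{1}{4588} + 4090}{63 + 8 \cdot \frac{1}{4} \left(-7\right)} = \frac{18764921}{4588 \left(63 + 8 \left(- \frac{7}{4}\right)\right)} = \frac{18764921}{4588 \left(63 - 14\right)} = \frac{18764921}{4588 \cdot 49} = \frac{18764921}{4588} \cdot \frac{1}{49} = \frac{2680703}{32116}$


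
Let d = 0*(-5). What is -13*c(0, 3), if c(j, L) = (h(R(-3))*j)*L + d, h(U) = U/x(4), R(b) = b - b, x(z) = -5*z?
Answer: 0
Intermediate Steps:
R(b) = 0
d = 0
h(U) = -U/20 (h(U) = U/((-5*4)) = U/(-20) = U*(-1/20) = -U/20)
c(j, L) = 0 (c(j, L) = ((-1/20*0)*j)*L + 0 = (0*j)*L + 0 = 0*L + 0 = 0 + 0 = 0)
-13*c(0, 3) = -13*0 = 0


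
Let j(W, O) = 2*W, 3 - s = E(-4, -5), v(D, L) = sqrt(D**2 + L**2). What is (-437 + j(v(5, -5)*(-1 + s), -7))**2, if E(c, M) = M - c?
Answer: 192769 - 26220*sqrt(2) ≈ 1.5569e+5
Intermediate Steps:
s = 4 (s = 3 - (-5 - 1*(-4)) = 3 - (-5 + 4) = 3 - 1*(-1) = 3 + 1 = 4)
(-437 + j(v(5, -5)*(-1 + s), -7))**2 = (-437 + 2*(sqrt(5**2 + (-5)**2)*(-1 + 4)))**2 = (-437 + 2*(sqrt(25 + 25)*3))**2 = (-437 + 2*(sqrt(50)*3))**2 = (-437 + 2*((5*sqrt(2))*3))**2 = (-437 + 2*(15*sqrt(2)))**2 = (-437 + 30*sqrt(2))**2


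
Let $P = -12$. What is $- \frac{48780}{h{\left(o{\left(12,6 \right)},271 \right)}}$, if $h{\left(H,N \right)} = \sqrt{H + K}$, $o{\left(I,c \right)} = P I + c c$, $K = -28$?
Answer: $\frac{12195 i \sqrt{34}}{17} \approx 4182.9 i$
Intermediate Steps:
$o{\left(I,c \right)} = c^{2} - 12 I$ ($o{\left(I,c \right)} = - 12 I + c c = - 12 I + c^{2} = c^{2} - 12 I$)
$h{\left(H,N \right)} = \sqrt{-28 + H}$ ($h{\left(H,N \right)} = \sqrt{H - 28} = \sqrt{-28 + H}$)
$- \frac{48780}{h{\left(o{\left(12,6 \right)},271 \right)}} = - \frac{48780}{\sqrt{-28 + \left(6^{2} - 144\right)}} = - \frac{48780}{\sqrt{-28 + \left(36 - 144\right)}} = - \frac{48780}{\sqrt{-28 - 108}} = - \frac{48780}{\sqrt{-136}} = - \frac{48780}{2 i \sqrt{34}} = - 48780 \left(- \frac{i \sqrt{34}}{68}\right) = \frac{12195 i \sqrt{34}}{17}$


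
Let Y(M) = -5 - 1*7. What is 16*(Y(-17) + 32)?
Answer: 320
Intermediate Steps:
Y(M) = -12 (Y(M) = -5 - 7 = -12)
16*(Y(-17) + 32) = 16*(-12 + 32) = 16*20 = 320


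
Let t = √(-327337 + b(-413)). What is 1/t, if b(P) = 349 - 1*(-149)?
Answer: -I*√326839/326839 ≈ -0.0017492*I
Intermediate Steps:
b(P) = 498 (b(P) = 349 + 149 = 498)
t = I*√326839 (t = √(-327337 + 498) = √(-326839) = I*√326839 ≈ 571.7*I)
1/t = 1/(I*√326839) = -I*√326839/326839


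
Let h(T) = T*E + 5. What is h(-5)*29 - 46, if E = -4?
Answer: 679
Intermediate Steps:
h(T) = 5 - 4*T (h(T) = T*(-4) + 5 = -4*T + 5 = 5 - 4*T)
h(-5)*29 - 46 = (5 - 4*(-5))*29 - 46 = (5 + 20)*29 - 46 = 25*29 - 46 = 725 - 46 = 679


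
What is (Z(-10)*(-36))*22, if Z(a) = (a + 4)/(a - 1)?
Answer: -432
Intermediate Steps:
Z(a) = (4 + a)/(-1 + a)
(Z(-10)*(-36))*22 = (((4 - 10)/(-1 - 10))*(-36))*22 = ((-6/(-11))*(-36))*22 = (-1/11*(-6)*(-36))*22 = ((6/11)*(-36))*22 = -216/11*22 = -432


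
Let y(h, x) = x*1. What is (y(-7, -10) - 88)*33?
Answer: -3234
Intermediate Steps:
y(h, x) = x
(y(-7, -10) - 88)*33 = (-10 - 88)*33 = -98*33 = -3234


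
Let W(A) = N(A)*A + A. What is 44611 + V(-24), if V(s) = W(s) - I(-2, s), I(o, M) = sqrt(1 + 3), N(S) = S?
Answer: 45161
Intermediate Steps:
I(o, M) = 2 (I(o, M) = sqrt(4) = 2)
W(A) = A + A**2 (W(A) = A*A + A = A**2 + A = A + A**2)
V(s) = -2 + s*(1 + s) (V(s) = s*(1 + s) - 1*2 = s*(1 + s) - 2 = -2 + s*(1 + s))
44611 + V(-24) = 44611 + (-2 - 24*(1 - 24)) = 44611 + (-2 - 24*(-23)) = 44611 + (-2 + 552) = 44611 + 550 = 45161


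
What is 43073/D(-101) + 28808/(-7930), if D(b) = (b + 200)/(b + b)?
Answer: -2653837222/30195 ≈ -87890.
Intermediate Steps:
D(b) = (200 + b)/(2*b) (D(b) = (200 + b)/((2*b)) = (200 + b)*(1/(2*b)) = (200 + b)/(2*b))
43073/D(-101) + 28808/(-7930) = 43073/(((½)*(200 - 101)/(-101))) + 28808/(-7930) = 43073/(((½)*(-1/101)*99)) + 28808*(-1/7930) = 43073/(-99/202) - 1108/305 = 43073*(-202/99) - 1108/305 = -8700746/99 - 1108/305 = -2653837222/30195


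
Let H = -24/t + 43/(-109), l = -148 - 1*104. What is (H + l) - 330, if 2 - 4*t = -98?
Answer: -1589641/2725 ≈ -583.35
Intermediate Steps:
t = 25 (t = ½ - ¼*(-98) = ½ + 49/2 = 25)
l = -252 (l = -148 - 104 = -252)
H = -3691/2725 (H = -24/25 + 43/(-109) = -24*1/25 + 43*(-1/109) = -24/25 - 43/109 = -3691/2725 ≈ -1.3545)
(H + l) - 330 = (-3691/2725 - 252) - 330 = -690391/2725 - 330 = -1589641/2725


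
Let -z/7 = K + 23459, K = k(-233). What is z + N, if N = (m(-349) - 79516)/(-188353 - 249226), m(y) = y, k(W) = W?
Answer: -71142389113/437579 ≈ -1.6258e+5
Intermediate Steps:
K = -233
z = -162582 (z = -7*(-233 + 23459) = -7*23226 = -162582)
N = 79865/437579 (N = (-349 - 79516)/(-188353 - 249226) = -79865/(-437579) = -79865*(-1/437579) = 79865/437579 ≈ 0.18252)
z + N = -162582 + 79865/437579 = -71142389113/437579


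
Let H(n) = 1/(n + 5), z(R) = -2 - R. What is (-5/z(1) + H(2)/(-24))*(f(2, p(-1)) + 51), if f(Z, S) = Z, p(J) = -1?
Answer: 4929/56 ≈ 88.018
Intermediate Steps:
H(n) = 1/(5 + n)
(-5/z(1) + H(2)/(-24))*(f(2, p(-1)) + 51) = (-5/(-2 - 1*1) + 1/((5 + 2)*(-24)))*(2 + 51) = (-5/(-2 - 1) - 1/24/7)*53 = (-5/(-3) + (1/7)*(-1/24))*53 = (-5*(-1/3) - 1/168)*53 = (5/3 - 1/168)*53 = (93/56)*53 = 4929/56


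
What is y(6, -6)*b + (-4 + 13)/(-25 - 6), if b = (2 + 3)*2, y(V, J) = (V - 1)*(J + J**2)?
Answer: 46491/31 ≈ 1499.7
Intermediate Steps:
y(V, J) = (-1 + V)*(J + J**2)
b = 10 (b = 5*2 = 10)
y(6, -6)*b + (-4 + 13)/(-25 - 6) = -6*(-1 + 6 - 1*(-6) - 6*6)*10 + (-4 + 13)/(-25 - 6) = -6*(-1 + 6 + 6 - 36)*10 + 9/(-31) = -6*(-25)*10 + 9*(-1/31) = 150*10 - 9/31 = 1500 - 9/31 = 46491/31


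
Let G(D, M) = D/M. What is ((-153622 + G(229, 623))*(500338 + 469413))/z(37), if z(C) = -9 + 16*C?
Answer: -92811257827027/363209 ≈ -2.5553e+8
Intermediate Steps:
((-153622 + G(229, 623))*(500338 + 469413))/z(37) = ((-153622 + 229/623)*(500338 + 469413))/(-9 + 16*37) = ((-153622 + 229*(1/623))*969751)/(-9 + 592) = ((-153622 + 229/623)*969751)/583 = -95706277/623*969751*(1/583) = -92811257827027/623*1/583 = -92811257827027/363209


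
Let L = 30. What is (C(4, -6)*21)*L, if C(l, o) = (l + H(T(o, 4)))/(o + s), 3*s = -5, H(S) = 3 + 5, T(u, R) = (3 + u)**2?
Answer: -22680/23 ≈ -986.09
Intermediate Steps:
H(S) = 8
s = -5/3 (s = (1/3)*(-5) = -5/3 ≈ -1.6667)
C(l, o) = (8 + l)/(-5/3 + o) (C(l, o) = (l + 8)/(o - 5/3) = (8 + l)/(-5/3 + o))
(C(4, -6)*21)*L = ((3*(8 + 4)/(-5 + 3*(-6)))*21)*30 = ((3*12/(-5 - 18))*21)*30 = ((3*12/(-23))*21)*30 = ((3*(-1/23)*12)*21)*30 = -36/23*21*30 = -756/23*30 = -22680/23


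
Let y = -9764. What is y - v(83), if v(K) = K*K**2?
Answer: -581551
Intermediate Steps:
v(K) = K**3
y - v(83) = -9764 - 1*83**3 = -9764 - 1*571787 = -9764 - 571787 = -581551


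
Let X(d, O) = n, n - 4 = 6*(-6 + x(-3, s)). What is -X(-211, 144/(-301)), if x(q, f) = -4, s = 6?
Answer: 56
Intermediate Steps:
n = -56 (n = 4 + 6*(-6 - 4) = 4 + 6*(-10) = 4 - 60 = -56)
X(d, O) = -56
-X(-211, 144/(-301)) = -1*(-56) = 56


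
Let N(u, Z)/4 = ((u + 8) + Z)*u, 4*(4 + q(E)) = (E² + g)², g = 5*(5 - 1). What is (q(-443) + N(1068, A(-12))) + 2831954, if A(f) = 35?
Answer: 38551832929/4 ≈ 9.6380e+9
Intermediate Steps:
g = 20 (g = 5*4 = 20)
q(E) = -4 + (20 + E²)²/4 (q(E) = -4 + (E² + 20)²/4 = -4 + (20 + E²)²/4)
N(u, Z) = 4*u*(8 + Z + u) (N(u, Z) = 4*(((u + 8) + Z)*u) = 4*(((8 + u) + Z)*u) = 4*((8 + Z + u)*u) = 4*(u*(8 + Z + u)) = 4*u*(8 + Z + u))
(q(-443) + N(1068, A(-12))) + 2831954 = ((-4 + (20 + (-443)²)²/4) + 4*1068*(8 + 35 + 1068)) + 2831954 = ((-4 + (20 + 196249)²/4) + 4*1068*1111) + 2831954 = ((-4 + (¼)*196269²) + 4746192) + 2831954 = ((-4 + (¼)*38521520361) + 4746192) + 2831954 = ((-4 + 38521520361/4) + 4746192) + 2831954 = (38521520345/4 + 4746192) + 2831954 = 38540505113/4 + 2831954 = 38551832929/4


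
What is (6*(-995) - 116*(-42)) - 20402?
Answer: -21500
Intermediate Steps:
(6*(-995) - 116*(-42)) - 20402 = (-5970 + 4872) - 20402 = -1098 - 20402 = -21500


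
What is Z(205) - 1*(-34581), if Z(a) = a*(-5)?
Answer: 33556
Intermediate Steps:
Z(a) = -5*a
Z(205) - 1*(-34581) = -5*205 - 1*(-34581) = -1025 + 34581 = 33556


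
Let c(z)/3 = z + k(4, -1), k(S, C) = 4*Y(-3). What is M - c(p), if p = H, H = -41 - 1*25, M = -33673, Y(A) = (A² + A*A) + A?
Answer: -33655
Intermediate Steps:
Y(A) = A + 2*A² (Y(A) = (A² + A²) + A = 2*A² + A = A + 2*A²)
k(S, C) = 60 (k(S, C) = 4*(-3*(1 + 2*(-3))) = 4*(-3*(1 - 6)) = 4*(-3*(-5)) = 4*15 = 60)
H = -66 (H = -41 - 25 = -66)
p = -66
c(z) = 180 + 3*z (c(z) = 3*(z + 60) = 3*(60 + z) = 180 + 3*z)
M - c(p) = -33673 - (180 + 3*(-66)) = -33673 - (180 - 198) = -33673 - 1*(-18) = -33673 + 18 = -33655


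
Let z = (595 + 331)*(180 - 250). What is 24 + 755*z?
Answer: -48939076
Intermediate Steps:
z = -64820 (z = 926*(-70) = -64820)
24 + 755*z = 24 + 755*(-64820) = 24 - 48939100 = -48939076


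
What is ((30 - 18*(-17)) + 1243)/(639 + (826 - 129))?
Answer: 1579/1336 ≈ 1.1819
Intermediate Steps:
((30 - 18*(-17)) + 1243)/(639 + (826 - 129)) = ((30 + 306) + 1243)/(639 + 697) = (336 + 1243)/1336 = 1579*(1/1336) = 1579/1336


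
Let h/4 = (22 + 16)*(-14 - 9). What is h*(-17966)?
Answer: 62809136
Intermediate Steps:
h = -3496 (h = 4*((22 + 16)*(-14 - 9)) = 4*(38*(-23)) = 4*(-874) = -3496)
h*(-17966) = -3496*(-17966) = 62809136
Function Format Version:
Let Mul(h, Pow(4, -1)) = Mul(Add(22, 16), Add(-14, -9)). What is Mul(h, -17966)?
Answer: 62809136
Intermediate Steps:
h = -3496 (h = Mul(4, Mul(Add(22, 16), Add(-14, -9))) = Mul(4, Mul(38, -23)) = Mul(4, -874) = -3496)
Mul(h, -17966) = Mul(-3496, -17966) = 62809136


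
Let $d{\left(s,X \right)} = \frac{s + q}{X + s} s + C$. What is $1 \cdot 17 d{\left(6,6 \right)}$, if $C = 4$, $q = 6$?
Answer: $170$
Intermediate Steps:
$d{\left(s,X \right)} = 4 + \frac{s \left(6 + s\right)}{X + s}$ ($d{\left(s,X \right)} = \frac{s + 6}{X + s} s + 4 = \frac{6 + s}{X + s} s + 4 = \frac{s \left(6 + s\right)}{X + s} + 4 = 4 + \frac{s \left(6 + s\right)}{X + s}$)
$1 \cdot 17 d{\left(6,6 \right)} = 1 \cdot 17 \frac{6^{2} + 4 \cdot 6 + 10 \cdot 6}{6 + 6} = 17 \frac{36 + 24 + 60}{12} = 17 \cdot \frac{1}{12} \cdot 120 = 17 \cdot 10 = 170$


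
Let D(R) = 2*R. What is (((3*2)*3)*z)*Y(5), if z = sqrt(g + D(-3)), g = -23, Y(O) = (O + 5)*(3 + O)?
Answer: 1440*I*sqrt(29) ≈ 7754.6*I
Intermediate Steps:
Y(O) = (3 + O)*(5 + O) (Y(O) = (5 + O)*(3 + O) = (3 + O)*(5 + O))
z = I*sqrt(29) (z = sqrt(-23 + 2*(-3)) = sqrt(-23 - 6) = sqrt(-29) = I*sqrt(29) ≈ 5.3852*I)
(((3*2)*3)*z)*Y(5) = (((3*2)*3)*(I*sqrt(29)))*(15 + 5**2 + 8*5) = ((6*3)*(I*sqrt(29)))*(15 + 25 + 40) = (18*(I*sqrt(29)))*80 = (18*I*sqrt(29))*80 = 1440*I*sqrt(29)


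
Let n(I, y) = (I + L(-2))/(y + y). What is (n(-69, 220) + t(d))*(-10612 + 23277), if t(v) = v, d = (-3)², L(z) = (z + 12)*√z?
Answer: 9855903/88 + 12665*I*√2/44 ≈ 1.12e+5 + 407.07*I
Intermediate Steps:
L(z) = √z*(12 + z) (L(z) = (12 + z)*√z = √z*(12 + z))
d = 9
n(I, y) = (I + 10*I*√2)/(2*y) (n(I, y) = (I + √(-2)*(12 - 2))/(y + y) = (I + (I*√2)*10)/((2*y)) = (I + 10*I*√2)*(1/(2*y)) = (I + 10*I*√2)/(2*y))
(n(-69, 220) + t(d))*(-10612 + 23277) = ((½)*(-69 + 10*I*√2)/220 + 9)*(-10612 + 23277) = ((½)*(1/220)*(-69 + 10*I*√2) + 9)*12665 = ((-69/440 + I*√2/44) + 9)*12665 = (3891/440 + I*√2/44)*12665 = 9855903/88 + 12665*I*√2/44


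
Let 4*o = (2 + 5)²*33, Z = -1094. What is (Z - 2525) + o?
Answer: -12859/4 ≈ -3214.8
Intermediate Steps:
o = 1617/4 (o = ((2 + 5)²*33)/4 = (7²*33)/4 = (49*33)/4 = (¼)*1617 = 1617/4 ≈ 404.25)
(Z - 2525) + o = (-1094 - 2525) + 1617/4 = -3619 + 1617/4 = -12859/4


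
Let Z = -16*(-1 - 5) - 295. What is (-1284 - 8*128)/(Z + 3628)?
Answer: -2308/3429 ≈ -0.67308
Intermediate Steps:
Z = -199 (Z = -16*(-6) - 295 = 96 - 295 = -199)
(-1284 - 8*128)/(Z + 3628) = (-1284 - 8*128)/(-199 + 3628) = (-1284 - 1024)/3429 = -2308*1/3429 = -2308/3429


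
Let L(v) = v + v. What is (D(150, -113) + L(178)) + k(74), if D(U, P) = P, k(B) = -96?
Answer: 147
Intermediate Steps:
L(v) = 2*v
(D(150, -113) + L(178)) + k(74) = (-113 + 2*178) - 96 = (-113 + 356) - 96 = 243 - 96 = 147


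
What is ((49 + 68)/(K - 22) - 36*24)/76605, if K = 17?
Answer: -1479/127675 ≈ -0.011584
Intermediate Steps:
((49 + 68)/(K - 22) - 36*24)/76605 = ((49 + 68)/(17 - 22) - 36*24)/76605 = (117/(-5) - 864)*(1/76605) = (117*(-⅕) - 864)*(1/76605) = (-117/5 - 864)*(1/76605) = -4437/5*1/76605 = -1479/127675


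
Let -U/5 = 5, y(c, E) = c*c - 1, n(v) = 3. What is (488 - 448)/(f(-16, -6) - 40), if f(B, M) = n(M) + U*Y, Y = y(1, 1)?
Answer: -40/37 ≈ -1.0811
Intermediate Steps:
y(c, E) = -1 + c**2 (y(c, E) = c**2 - 1 = -1 + c**2)
Y = 0 (Y = -1 + 1**2 = -1 + 1 = 0)
U = -25 (U = -5*5 = -25)
f(B, M) = 3 (f(B, M) = 3 - 25*0 = 3 + 0 = 3)
(488 - 448)/(f(-16, -6) - 40) = (488 - 448)/(3 - 40) = 40/(-37) = 40*(-1/37) = -40/37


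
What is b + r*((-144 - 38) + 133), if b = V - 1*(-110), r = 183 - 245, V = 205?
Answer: 3353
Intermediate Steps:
r = -62
b = 315 (b = 205 - 1*(-110) = 205 + 110 = 315)
b + r*((-144 - 38) + 133) = 315 - 62*((-144 - 38) + 133) = 315 - 62*(-182 + 133) = 315 - 62*(-49) = 315 + 3038 = 3353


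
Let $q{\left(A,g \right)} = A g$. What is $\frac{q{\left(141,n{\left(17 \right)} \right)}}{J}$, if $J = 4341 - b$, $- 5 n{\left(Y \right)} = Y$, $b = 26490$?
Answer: $\frac{799}{36915} \approx 0.021644$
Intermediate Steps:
$n{\left(Y \right)} = - \frac{Y}{5}$
$J = -22149$ ($J = 4341 - 26490 = -22149$)
$\frac{q{\left(141,n{\left(17 \right)} \right)}}{J} = \frac{141 \left(\left(- \frac{1}{5}\right) 17\right)}{-22149} = 141 \left(- \frac{17}{5}\right) \left(- \frac{1}{22149}\right) = \left(- \frac{2397}{5}\right) \left(- \frac{1}{22149}\right) = \frac{799}{36915}$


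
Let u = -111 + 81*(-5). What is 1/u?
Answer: -1/516 ≈ -0.0019380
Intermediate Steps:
u = -516 (u = -111 - 405 = -516)
1/u = 1/(-516) = -1/516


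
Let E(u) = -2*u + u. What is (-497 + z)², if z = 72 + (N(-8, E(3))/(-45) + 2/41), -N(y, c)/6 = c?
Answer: 7603316809/42025 ≈ 1.8092e+5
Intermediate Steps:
E(u) = -u
N(y, c) = -6*c
z = 14688/205 (z = 72 + (-(-6)*3/(-45) + 2/41) = 72 + (-6*(-3)*(-1/45) + 2*(1/41)) = 72 + (18*(-1/45) + 2/41) = 72 + (-⅖ + 2/41) = 72 - 72/205 = 14688/205 ≈ 71.649)
(-497 + z)² = (-497 + 14688/205)² = (-87197/205)² = 7603316809/42025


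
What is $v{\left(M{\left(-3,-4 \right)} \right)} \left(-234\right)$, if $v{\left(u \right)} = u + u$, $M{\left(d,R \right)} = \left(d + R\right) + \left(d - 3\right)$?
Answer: $6084$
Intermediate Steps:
$M{\left(d,R \right)} = -3 + R + 2 d$ ($M{\left(d,R \right)} = \left(R + d\right) + \left(-3 + d\right) = -3 + R + 2 d$)
$v{\left(u \right)} = 2 u$
$v{\left(M{\left(-3,-4 \right)} \right)} \left(-234\right) = 2 \left(-3 - 4 + 2 \left(-3\right)\right) \left(-234\right) = 2 \left(-3 - 4 - 6\right) \left(-234\right) = 2 \left(-13\right) \left(-234\right) = \left(-26\right) \left(-234\right) = 6084$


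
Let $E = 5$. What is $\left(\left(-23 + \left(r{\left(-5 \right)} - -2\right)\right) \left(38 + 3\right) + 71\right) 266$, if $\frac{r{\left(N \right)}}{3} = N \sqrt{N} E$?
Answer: $-210140 - 817950 i \sqrt{5} \approx -2.1014 \cdot 10^{5} - 1.829 \cdot 10^{6} i$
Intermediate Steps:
$r{\left(N \right)} = 15 N^{\frac{3}{2}}$ ($r{\left(N \right)} = 3 N \sqrt{N} 5 = 3 N^{\frac{3}{2}} \cdot 5 = 3 \cdot 5 N^{\frac{3}{2}} = 15 N^{\frac{3}{2}}$)
$\left(\left(-23 + \left(r{\left(-5 \right)} - -2\right)\right) \left(38 + 3\right) + 71\right) 266 = \left(\left(-23 + \left(15 \left(-5\right)^{\frac{3}{2}} - -2\right)\right) \left(38 + 3\right) + 71\right) 266 = \left(\left(-23 + \left(15 \left(- 5 i \sqrt{5}\right) + 2\right)\right) 41 + 71\right) 266 = \left(\left(-23 + \left(- 75 i \sqrt{5} + 2\right)\right) 41 + 71\right) 266 = \left(\left(-23 + \left(2 - 75 i \sqrt{5}\right)\right) 41 + 71\right) 266 = \left(\left(-21 - 75 i \sqrt{5}\right) 41 + 71\right) 266 = \left(\left(-861 - 3075 i \sqrt{5}\right) + 71\right) 266 = \left(-790 - 3075 i \sqrt{5}\right) 266 = -210140 - 817950 i \sqrt{5}$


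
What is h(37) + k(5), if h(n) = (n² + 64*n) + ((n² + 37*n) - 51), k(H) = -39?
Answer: 6385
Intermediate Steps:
h(n) = -51 + 2*n² + 101*n (h(n) = (n² + 64*n) + (-51 + n² + 37*n) = -51 + 2*n² + 101*n)
h(37) + k(5) = (-51 + 2*37² + 101*37) - 39 = (-51 + 2*1369 + 3737) - 39 = (-51 + 2738 + 3737) - 39 = 6424 - 39 = 6385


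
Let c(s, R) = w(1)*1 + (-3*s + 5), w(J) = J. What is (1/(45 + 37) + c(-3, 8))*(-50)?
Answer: -30775/41 ≈ -750.61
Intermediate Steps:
c(s, R) = 6 - 3*s (c(s, R) = 1*1 + (-3*s + 5) = 1 + (5 - 3*s) = 6 - 3*s)
(1/(45 + 37) + c(-3, 8))*(-50) = (1/(45 + 37) + (6 - 3*(-3)))*(-50) = (1/82 + (6 + 9))*(-50) = (1/82 + 15)*(-50) = (1231/82)*(-50) = -30775/41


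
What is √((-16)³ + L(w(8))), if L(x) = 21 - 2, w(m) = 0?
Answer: 3*I*√453 ≈ 63.851*I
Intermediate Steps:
L(x) = 19
√((-16)³ + L(w(8))) = √((-16)³ + 19) = √(-4096 + 19) = √(-4077) = 3*I*√453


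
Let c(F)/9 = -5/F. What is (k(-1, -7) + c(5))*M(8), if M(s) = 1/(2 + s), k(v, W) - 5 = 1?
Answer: -3/10 ≈ -0.30000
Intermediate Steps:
k(v, W) = 6 (k(v, W) = 5 + 1 = 6)
c(F) = -45/F (c(F) = 9*(-5/F) = -45/F)
(k(-1, -7) + c(5))*M(8) = (6 - 45/5)/(2 + 8) = (6 - 45*⅕)/10 = (6 - 9)*(⅒) = -3*⅒ = -3/10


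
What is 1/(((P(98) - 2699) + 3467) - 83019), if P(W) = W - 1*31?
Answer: -1/82184 ≈ -1.2168e-5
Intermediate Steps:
P(W) = -31 + W (P(W) = W - 31 = -31 + W)
1/(((P(98) - 2699) + 3467) - 83019) = 1/((((-31 + 98) - 2699) + 3467) - 83019) = 1/(((67 - 2699) + 3467) - 83019) = 1/((-2632 + 3467) - 83019) = 1/(835 - 83019) = 1/(-82184) = -1/82184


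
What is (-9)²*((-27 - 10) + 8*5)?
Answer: 243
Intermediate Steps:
(-9)²*((-27 - 10) + 8*5) = 81*(-37 + 40) = 81*3 = 243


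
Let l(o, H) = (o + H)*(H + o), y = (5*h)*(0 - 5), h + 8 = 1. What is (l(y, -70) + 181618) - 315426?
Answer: -122783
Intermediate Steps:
h = -7 (h = -8 + 1 = -7)
y = 175 (y = (5*(-7))*(0 - 5) = -35*(-5) = 175)
l(o, H) = (H + o)**2 (l(o, H) = (H + o)*(H + o) = (H + o)**2)
(l(y, -70) + 181618) - 315426 = ((-70 + 175)**2 + 181618) - 315426 = (105**2 + 181618) - 315426 = (11025 + 181618) - 315426 = 192643 - 315426 = -122783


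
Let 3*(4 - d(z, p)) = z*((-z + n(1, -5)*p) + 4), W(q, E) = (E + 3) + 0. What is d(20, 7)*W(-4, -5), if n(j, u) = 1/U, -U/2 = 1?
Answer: -268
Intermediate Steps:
U = -2 (U = -2*1 = -2)
n(j, u) = -1/2 (n(j, u) = 1/(-2) = -1/2)
W(q, E) = 3 + E (W(q, E) = (3 + E) + 0 = 3 + E)
d(z, p) = 4 - z*(4 - z - p/2)/3 (d(z, p) = 4 - z*((-z - p/2) + 4)/3 = 4 - z*(4 - z - p/2)/3)
d(20, 7)*W(-4, -5) = (4 - 4/3*20 + (1/3)*20**2 + (1/6)*7*20)*(3 - 5) = (4 - 80/3 + (1/3)*400 + 70/3)*(-2) = (4 - 80/3 + 400/3 + 70/3)*(-2) = 134*(-2) = -268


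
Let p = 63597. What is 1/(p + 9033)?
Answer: 1/72630 ≈ 1.3768e-5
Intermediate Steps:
1/(p + 9033) = 1/(63597 + 9033) = 1/72630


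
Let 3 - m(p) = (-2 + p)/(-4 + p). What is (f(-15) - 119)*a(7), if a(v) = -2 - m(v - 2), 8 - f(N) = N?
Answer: 192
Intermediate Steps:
m(p) = 3 - (-2 + p)/(-4 + p)
f(N) = 8 - N
a(v) = -2 - 2*(-7 + v)/(-6 + v) (a(v) = -2 - 2*(-5 + (v - 2))/(-4 + (v - 2)) = -2 - 2*(-5 + (-2 + v))/(-4 + (-2 + v)) = -2 - 2*(-7 + v)/(-6 + v))
(f(-15) - 119)*a(7) = ((8 - 1*(-15)) - 119)*(2*(13 - 2*7)/(-6 + 7)) = ((8 + 15) - 119)*(2*(13 - 14)/1) = (23 - 119)*(2*1*(-1)) = -96*(-2) = 192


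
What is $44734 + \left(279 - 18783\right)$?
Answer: $26230$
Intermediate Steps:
$44734 + \left(279 - 18783\right) = 44734 - 18504 = 26230$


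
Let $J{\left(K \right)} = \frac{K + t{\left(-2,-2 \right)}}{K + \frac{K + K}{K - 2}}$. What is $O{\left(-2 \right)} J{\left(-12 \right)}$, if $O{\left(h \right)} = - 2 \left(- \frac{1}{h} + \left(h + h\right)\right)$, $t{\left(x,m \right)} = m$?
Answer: $\frac{343}{36} \approx 9.5278$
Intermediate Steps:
$O{\left(h \right)} = - 4 h + \frac{2}{h}$ ($O{\left(h \right)} = - 2 \left(- \frac{1}{h} + 2 h\right) = - 4 h + \frac{2}{h}$)
$J{\left(K \right)} = \frac{-2 + K}{K + \frac{2 K}{-2 + K}}$ ($J{\left(K \right)} = \frac{K - 2}{K + \frac{K + K}{K - 2}} = \frac{-2 + K}{K + \frac{2 K}{-2 + K}}$)
$O{\left(-2 \right)} J{\left(-12 \right)} = \left(\left(-4\right) \left(-2\right) + \frac{2}{-2}\right) \left(1 - \frac{4}{-12} + \frac{4}{144}\right) = \left(8 + 2 \left(- \frac{1}{2}\right)\right) \left(1 - - \frac{1}{3} + 4 \cdot \frac{1}{144}\right) = \left(8 - 1\right) \left(1 + \frac{1}{3} + \frac{1}{36}\right) = 7 \cdot \frac{49}{36} = \frac{343}{36}$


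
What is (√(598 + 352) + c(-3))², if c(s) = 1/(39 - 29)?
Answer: 95001/100 + √38 ≈ 956.17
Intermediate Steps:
c(s) = ⅒ (c(s) = 1/10 = ⅒)
(√(598 + 352) + c(-3))² = (√(598 + 352) + ⅒)² = (√950 + ⅒)² = (5*√38 + ⅒)² = (⅒ + 5*√38)²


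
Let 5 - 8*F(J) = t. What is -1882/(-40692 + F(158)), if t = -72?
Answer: 15056/325459 ≈ 0.046261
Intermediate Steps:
F(J) = 77/8 (F(J) = 5/8 - ⅛*(-72) = 5/8 + 9 = 77/8)
-1882/(-40692 + F(158)) = -1882/(-40692 + 77/8) = -1882/(-325459/8) = -1882*(-8/325459) = 15056/325459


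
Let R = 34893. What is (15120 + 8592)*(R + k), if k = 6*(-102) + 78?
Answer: 814720608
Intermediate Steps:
k = -534 (k = -612 + 78 = -534)
(15120 + 8592)*(R + k) = (15120 + 8592)*(34893 - 534) = 23712*34359 = 814720608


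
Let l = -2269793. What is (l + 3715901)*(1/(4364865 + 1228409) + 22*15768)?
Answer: 1402930380292500270/2796637 ≈ 5.0165e+11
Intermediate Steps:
(l + 3715901)*(1/(4364865 + 1228409) + 22*15768) = (-2269793 + 3715901)*(1/(4364865 + 1228409) + 22*15768) = 1446108*(1/5593274 + 346896) = 1446108*(1940284377505/5593274) = 1402930380292500270/2796637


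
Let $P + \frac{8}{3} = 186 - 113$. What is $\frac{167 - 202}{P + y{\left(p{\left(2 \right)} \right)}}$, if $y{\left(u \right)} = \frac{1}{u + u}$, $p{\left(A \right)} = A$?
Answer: $- \frac{60}{121} \approx -0.49587$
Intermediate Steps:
$P = \frac{211}{3}$ ($P = - \frac{8}{3} + \left(186 - 113\right) = - \frac{8}{3} + 73 = \frac{211}{3} \approx 70.333$)
$y{\left(u \right)} = \frac{1}{2 u}$
$\frac{167 - 202}{P + y{\left(p{\left(2 \right)} \right)}} = \frac{167 - 202}{\frac{211}{3} + \frac{1}{2 \cdot 2}} = - \frac{35}{\frac{211}{3} + \frac{1}{2} \cdot \frac{1}{2}} = - \frac{35}{\frac{211}{3} + \frac{1}{4}} = - \frac{35}{\frac{847}{12}} = \left(-35\right) \frac{12}{847} = - \frac{60}{121}$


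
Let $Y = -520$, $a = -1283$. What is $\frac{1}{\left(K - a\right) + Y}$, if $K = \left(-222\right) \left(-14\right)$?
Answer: $\frac{1}{3871} \approx 0.00025833$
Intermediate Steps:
$K = 3108$
$\frac{1}{\left(K - a\right) + Y} = \frac{1}{\left(3108 - -1283\right) - 520} = \frac{1}{\left(3108 + 1283\right) - 520} = \frac{1}{4391 - 520} = \frac{1}{3871}$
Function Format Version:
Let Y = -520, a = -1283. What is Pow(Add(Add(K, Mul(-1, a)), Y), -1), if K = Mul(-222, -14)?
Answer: Rational(1, 3871) ≈ 0.00025833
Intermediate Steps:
K = 3108
Pow(Add(Add(K, Mul(-1, a)), Y), -1) = Pow(Add(Add(3108, Mul(-1, -1283)), -520), -1) = Pow(Add(Add(3108, 1283), -520), -1) = Pow(Add(4391, -520), -1) = Pow(3871, -1) = Rational(1, 3871)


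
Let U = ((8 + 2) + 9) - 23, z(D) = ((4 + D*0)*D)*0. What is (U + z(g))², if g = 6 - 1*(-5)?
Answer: 16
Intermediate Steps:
g = 11 (g = 6 + 5 = 11)
z(D) = 0 (z(D) = ((4 + 0)*D)*0 = (4*D)*0 = 0)
U = -4 (U = (10 + 9) - 23 = 19 - 23 = -4)
(U + z(g))² = (-4 + 0)² = (-4)² = 16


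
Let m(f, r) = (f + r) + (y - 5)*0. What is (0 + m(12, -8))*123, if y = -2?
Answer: 492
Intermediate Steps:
m(f, r) = f + r (m(f, r) = (f + r) + (-2 - 5)*0 = (f + r) - 7*0 = (f + r) + 0 = f + r)
(0 + m(12, -8))*123 = (0 + (12 - 8))*123 = (0 + 4)*123 = 4*123 = 492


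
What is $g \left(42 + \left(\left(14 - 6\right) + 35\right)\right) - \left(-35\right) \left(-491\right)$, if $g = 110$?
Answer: $-7835$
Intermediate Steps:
$g \left(42 + \left(\left(14 - 6\right) + 35\right)\right) - \left(-35\right) \left(-491\right) = 110 \left(42 + \left(\left(14 - 6\right) + 35\right)\right) - \left(-35\right) \left(-491\right) = 110 \left(42 + \left(8 + 35\right)\right) - 17185 = 110 \left(42 + 43\right) - 17185 = 110 \cdot 85 - 17185 = 9350 - 17185 = -7835$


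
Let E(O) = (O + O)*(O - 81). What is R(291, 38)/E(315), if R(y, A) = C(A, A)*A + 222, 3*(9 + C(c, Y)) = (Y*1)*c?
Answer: 13628/110565 ≈ 0.12326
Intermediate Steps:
C(c, Y) = -9 + Y*c/3 (C(c, Y) = -9 + ((Y*1)*c)/3 = -9 + (Y*c)/3 = -9 + Y*c/3)
R(y, A) = 222 + A*(-9 + A**2/3) (R(y, A) = (-9 + A*A/3)*A + 222 = (-9 + A**2/3)*A + 222 = A*(-9 + A**2/3) + 222 = 222 + A*(-9 + A**2/3))
E(O) = 2*O*(-81 + O) (E(O) = (2*O)*(-81 + O) = 2*O*(-81 + O))
R(291, 38)/E(315) = (222 + (1/3)*38*(-27 + 38**2))/((2*315*(-81 + 315))) = (222 + (1/3)*38*(-27 + 1444))/((2*315*234)) = (222 + (1/3)*38*1417)/147420 = (222 + 53846/3)*(1/147420) = (54512/3)*(1/147420) = 13628/110565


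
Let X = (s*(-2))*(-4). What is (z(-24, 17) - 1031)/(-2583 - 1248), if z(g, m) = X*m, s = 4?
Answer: 487/3831 ≈ 0.12712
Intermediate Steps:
X = 32 (X = (4*(-2))*(-4) = -8*(-4) = 32)
z(g, m) = 32*m
(z(-24, 17) - 1031)/(-2583 - 1248) = (32*17 - 1031)/(-2583 - 1248) = (544 - 1031)/(-3831) = -487*(-1/3831) = 487/3831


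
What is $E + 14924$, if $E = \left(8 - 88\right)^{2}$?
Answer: $21324$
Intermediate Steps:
$E = 6400$ ($E = \left(-80\right)^{2} = 6400$)
$E + 14924 = 6400 + 14924 = 21324$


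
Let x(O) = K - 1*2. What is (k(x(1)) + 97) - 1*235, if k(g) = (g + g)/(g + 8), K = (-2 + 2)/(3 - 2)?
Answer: -416/3 ≈ -138.67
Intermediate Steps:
K = 0 (K = 0/1 = 0*1 = 0)
x(O) = -2 (x(O) = 0 - 1*2 = 0 - 2 = -2)
k(g) = 2*g/(8 + g) (k(g) = (2*g)/(8 + g) = 2*g/(8 + g))
(k(x(1)) + 97) - 1*235 = (2*(-2)/(8 - 2) + 97) - 1*235 = (2*(-2)/6 + 97) - 235 = (2*(-2)*(⅙) + 97) - 235 = (-⅔ + 97) - 235 = 289/3 - 235 = -416/3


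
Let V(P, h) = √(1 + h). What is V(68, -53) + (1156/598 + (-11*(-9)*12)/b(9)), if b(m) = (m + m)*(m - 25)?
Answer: -5243/2392 + 2*I*√13 ≈ -2.1919 + 7.2111*I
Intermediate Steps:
b(m) = 2*m*(-25 + m) (b(m) = (2*m)*(-25 + m) = 2*m*(-25 + m))
V(68, -53) + (1156/598 + (-11*(-9)*12)/b(9)) = √(1 - 53) + (1156/598 + (-11*(-9)*12)/((2*9*(-25 + 9)))) = √(-52) + (1156*(1/598) + (99*12)/((2*9*(-16)))) = 2*I*√13 + (578/299 + 1188/(-288)) = 2*I*√13 + (578/299 + 1188*(-1/288)) = 2*I*√13 + (578/299 - 33/8) = 2*I*√13 - 5243/2392 = -5243/2392 + 2*I*√13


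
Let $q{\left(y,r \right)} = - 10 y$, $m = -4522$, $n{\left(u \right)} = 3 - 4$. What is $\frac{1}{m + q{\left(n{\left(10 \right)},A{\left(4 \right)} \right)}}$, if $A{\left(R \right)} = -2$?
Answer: $- \frac{1}{4512} \approx -0.00022163$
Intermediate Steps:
$n{\left(u \right)} = -1$
$\frac{1}{m + q{\left(n{\left(10 \right)},A{\left(4 \right)} \right)}} = \frac{1}{-4522 - -10} = \frac{1}{-4522 + 10} = \frac{1}{-4512} = - \frac{1}{4512}$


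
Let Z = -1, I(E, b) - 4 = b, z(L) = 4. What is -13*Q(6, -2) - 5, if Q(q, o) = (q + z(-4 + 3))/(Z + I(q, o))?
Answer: -135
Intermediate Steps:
I(E, b) = 4 + b
Q(q, o) = (4 + q)/(3 + o) (Q(q, o) = (q + 4)/(-1 + (4 + o)) = (4 + q)/(3 + o))
-13*Q(6, -2) - 5 = -13*(4 + 6)/(3 - 2) - 5 = -13*10/1 - 5 = -13*10 - 5 = -130 - 5 = -135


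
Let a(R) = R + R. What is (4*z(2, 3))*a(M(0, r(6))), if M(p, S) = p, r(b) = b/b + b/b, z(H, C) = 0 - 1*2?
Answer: 0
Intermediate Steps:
z(H, C) = -2 (z(H, C) = 0 - 2 = -2)
r(b) = 2 (r(b) = 1 + 1 = 2)
a(R) = 2*R
(4*z(2, 3))*a(M(0, r(6))) = (4*(-2))*(2*0) = -8*0 = 0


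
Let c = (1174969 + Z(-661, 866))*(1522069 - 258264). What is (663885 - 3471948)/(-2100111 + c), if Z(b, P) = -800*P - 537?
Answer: -312007/67631869961 ≈ -4.6133e-6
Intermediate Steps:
Z(b, P) = -537 - 800*P
c = 608688929760 (c = (1174969 + (-537 - 800*866))*(1522069 - 258264) = (1174969 + (-537 - 692800))*1263805 = (1174969 - 693337)*1263805 = 481632*1263805 = 608688929760)
(663885 - 3471948)/(-2100111 + c) = (663885 - 3471948)/(-2100111 + 608688929760) = -2808063/608686829649 = -2808063*1/608686829649 = -312007/67631869961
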